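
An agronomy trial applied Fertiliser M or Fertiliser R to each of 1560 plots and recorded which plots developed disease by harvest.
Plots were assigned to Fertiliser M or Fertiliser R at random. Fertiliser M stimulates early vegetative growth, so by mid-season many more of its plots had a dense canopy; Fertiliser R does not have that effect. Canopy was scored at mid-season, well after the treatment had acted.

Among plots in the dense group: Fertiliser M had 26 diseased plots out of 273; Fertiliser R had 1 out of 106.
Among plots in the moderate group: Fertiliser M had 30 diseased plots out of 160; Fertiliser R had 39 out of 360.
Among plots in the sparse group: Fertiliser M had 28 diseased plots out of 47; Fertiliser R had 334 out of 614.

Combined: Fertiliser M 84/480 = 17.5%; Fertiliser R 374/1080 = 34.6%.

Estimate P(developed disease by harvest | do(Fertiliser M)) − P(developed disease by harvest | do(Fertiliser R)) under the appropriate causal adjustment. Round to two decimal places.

-0.17

The mid-season canopy-specific comparison favours Fertiliser R throughout, but the pooled figures favour Fertiliser M. The question is whether to condition on mid-season canopy.
Mid-season canopy here is a post-treatment variable shaped by the fertiliser; conditioning on it would introduce bias rather than remove it. The overall comparison is the causal one.
The causal difference is the pooled difference: 0.175 − 0.346 = -0.171.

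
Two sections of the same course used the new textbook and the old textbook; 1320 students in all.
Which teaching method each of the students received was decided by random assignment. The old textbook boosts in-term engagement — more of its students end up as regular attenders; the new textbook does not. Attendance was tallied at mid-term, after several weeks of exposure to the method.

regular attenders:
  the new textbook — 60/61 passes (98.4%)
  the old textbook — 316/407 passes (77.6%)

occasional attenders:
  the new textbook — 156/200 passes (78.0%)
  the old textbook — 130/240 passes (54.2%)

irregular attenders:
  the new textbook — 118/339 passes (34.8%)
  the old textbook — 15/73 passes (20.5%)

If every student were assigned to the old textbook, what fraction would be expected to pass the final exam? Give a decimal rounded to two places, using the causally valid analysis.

The stratified and pooled comparisons disagree (the new textbook wins within each mid-term attendance; the old textbook wins overall), so the answer turns on the causal role of mid-term attendance.
The distribution of mid-term attendance is itself part of what the teaching method does — it is an intermediate outcome. Holding it fixed would remove that part of the effect; the total effect is the pooled difference.
So P(outcome | do(the old textbook)) is just the pooled rate for the old textbook: 461/720 = 0.640.

0.64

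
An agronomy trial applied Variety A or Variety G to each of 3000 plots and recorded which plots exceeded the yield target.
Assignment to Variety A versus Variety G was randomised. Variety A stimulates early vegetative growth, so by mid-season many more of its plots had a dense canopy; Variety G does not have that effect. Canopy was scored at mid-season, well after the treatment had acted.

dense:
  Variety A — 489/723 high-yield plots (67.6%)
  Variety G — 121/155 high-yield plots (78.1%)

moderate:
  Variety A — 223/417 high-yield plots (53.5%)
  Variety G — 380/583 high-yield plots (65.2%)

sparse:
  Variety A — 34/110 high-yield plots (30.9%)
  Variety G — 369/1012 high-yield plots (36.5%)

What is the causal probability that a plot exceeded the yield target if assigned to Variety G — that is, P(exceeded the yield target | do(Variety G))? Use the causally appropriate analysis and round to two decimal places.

0.50

The distribution of mid-season canopy is itself part of what the variety does — it is an intermediate outcome. Holding it fixed would remove that part of the effect; the total effect is the pooled difference.
So P(outcome | do(Variety G)) is just the pooled rate for Variety G: 870/1750 = 0.497.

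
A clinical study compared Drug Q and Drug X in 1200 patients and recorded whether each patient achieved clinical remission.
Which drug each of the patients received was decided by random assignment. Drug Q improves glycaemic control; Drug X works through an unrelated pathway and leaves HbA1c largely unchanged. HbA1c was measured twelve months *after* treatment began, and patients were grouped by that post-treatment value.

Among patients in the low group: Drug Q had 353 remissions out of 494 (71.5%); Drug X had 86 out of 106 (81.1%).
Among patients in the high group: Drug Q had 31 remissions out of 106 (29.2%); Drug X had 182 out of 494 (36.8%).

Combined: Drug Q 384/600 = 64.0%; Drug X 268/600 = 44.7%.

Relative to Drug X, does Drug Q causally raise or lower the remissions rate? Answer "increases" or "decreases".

increases

HbA1c lies on the pathway drug → HbA1c → outcome, so adjusting for it blocks the indirect effect. For the total causal effect of drug, use the unadjusted pooled rates.
Pooled: Drug Q 64.0% vs Drug X 44.7%; Drug Q is higher overall.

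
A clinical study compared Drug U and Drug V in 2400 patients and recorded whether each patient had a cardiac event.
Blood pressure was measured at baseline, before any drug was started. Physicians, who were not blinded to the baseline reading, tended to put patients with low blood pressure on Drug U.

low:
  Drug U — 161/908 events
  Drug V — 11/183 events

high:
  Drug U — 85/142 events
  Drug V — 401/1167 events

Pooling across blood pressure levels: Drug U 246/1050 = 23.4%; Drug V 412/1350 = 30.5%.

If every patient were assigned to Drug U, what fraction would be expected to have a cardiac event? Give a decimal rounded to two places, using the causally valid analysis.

0.41

Within every blood pressure level Drug V has the lower rate, yet pooled Drug U does — Simpson's reversal.
The imbalance in blood pressure arose from how patients were allocated, not from anything the drug did; and blood pressure independently affects the outcome. The pooled gap is confounded — condition on blood pressure.
Standardising Drug U to the population blood pressure mix: 0.455·161/908 + 0.545·85/142 = 0.407.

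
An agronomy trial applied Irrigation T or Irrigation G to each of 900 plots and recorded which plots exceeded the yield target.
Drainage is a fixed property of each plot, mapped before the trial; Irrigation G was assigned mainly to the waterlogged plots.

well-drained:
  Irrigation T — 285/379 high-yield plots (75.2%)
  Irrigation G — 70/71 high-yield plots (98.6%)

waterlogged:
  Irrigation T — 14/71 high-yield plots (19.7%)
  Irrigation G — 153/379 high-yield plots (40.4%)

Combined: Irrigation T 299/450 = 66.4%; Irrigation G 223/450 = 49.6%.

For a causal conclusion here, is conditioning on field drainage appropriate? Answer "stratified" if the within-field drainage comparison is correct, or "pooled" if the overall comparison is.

stratified

Within every field drainage level Irrigation G has the higher rate, yet pooled Irrigation T does — Simpson's reversal.
Nothing the irrigation does changes field drainage; the imbalance is an allocation artefact. With field drainage also predicting the outcome, the pooled figure is confounded, and the within-stratum comparison is the causal one.
Within each level — well-drained: 75.2% vs 98.6%; waterlogged: 19.7% vs 40.4% — Irrigation G is higher every time.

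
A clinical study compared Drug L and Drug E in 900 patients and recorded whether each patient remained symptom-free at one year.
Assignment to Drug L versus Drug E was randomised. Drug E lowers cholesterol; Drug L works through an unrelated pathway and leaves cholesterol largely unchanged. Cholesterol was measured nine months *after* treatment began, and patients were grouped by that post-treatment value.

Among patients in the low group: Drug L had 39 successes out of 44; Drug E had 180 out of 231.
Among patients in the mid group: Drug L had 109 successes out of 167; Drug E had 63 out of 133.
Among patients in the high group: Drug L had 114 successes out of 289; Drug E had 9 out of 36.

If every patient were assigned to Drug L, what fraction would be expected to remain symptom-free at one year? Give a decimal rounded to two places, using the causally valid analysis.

The cholesterol-specific comparison favours Drug L throughout, but the pooled figures favour Drug E. The question is whether to condition on cholesterol.
Cholesterol lies on the pathway drug → cholesterol → outcome, so adjusting for it blocks the indirect effect. For the total causal effect of drug, use the unadjusted pooled rates.
So P(outcome | do(Drug L)) is just the pooled rate for Drug L: 262/500 = 0.524.

0.52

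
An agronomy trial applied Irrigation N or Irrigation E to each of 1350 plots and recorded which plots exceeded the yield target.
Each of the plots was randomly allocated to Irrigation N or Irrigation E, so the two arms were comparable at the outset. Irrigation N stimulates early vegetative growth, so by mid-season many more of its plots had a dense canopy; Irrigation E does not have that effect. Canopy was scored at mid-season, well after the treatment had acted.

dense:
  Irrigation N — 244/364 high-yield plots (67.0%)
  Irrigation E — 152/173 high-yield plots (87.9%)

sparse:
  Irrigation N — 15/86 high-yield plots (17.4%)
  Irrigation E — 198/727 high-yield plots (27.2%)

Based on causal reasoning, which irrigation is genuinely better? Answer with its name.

The stratified and pooled comparisons disagree (Irrigation E wins within each mid-season canopy; Irrigation N wins overall), so the answer turns on the causal role of mid-season canopy.
Stratifying would compare irrigations among plots the irrigations themselves sorted into mid-season canopy groups — a form of selection on an intermediate. The unconditioned pooled rates give the total causal effect.
Pooled: Irrigation N 57.6% vs Irrigation E 38.9%; Irrigation N is higher overall.

Irrigation N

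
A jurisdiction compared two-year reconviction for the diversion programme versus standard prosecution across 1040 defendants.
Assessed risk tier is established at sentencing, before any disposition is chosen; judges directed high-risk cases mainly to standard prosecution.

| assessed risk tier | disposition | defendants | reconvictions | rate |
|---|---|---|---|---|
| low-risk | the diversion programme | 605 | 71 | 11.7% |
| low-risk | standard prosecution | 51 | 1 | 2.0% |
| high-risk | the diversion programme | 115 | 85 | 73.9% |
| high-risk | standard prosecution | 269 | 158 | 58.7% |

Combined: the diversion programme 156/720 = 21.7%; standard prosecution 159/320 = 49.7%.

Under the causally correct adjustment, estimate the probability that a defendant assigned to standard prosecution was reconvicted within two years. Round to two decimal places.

0.23

Since assessed risk tier is a pre-existing factor (not a product of the disposition) and it affects the outcome on its own, it is a confounder. The stratified rates, not the pooled rate, identify the causal effect.
Standardising standard prosecution to the population assessed risk tier mix: 0.631·1/51 + 0.369·158/269 = 0.229.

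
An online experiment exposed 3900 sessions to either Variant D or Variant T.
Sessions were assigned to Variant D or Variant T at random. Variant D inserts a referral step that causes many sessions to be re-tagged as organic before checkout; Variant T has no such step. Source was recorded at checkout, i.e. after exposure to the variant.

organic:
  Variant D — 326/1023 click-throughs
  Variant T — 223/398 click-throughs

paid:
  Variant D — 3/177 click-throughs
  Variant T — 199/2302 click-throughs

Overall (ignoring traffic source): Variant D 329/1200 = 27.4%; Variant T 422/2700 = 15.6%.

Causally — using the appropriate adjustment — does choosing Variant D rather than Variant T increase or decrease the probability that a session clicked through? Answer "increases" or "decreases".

increases

The distribution of traffic source is itself part of what the variant does — it is an intermediate outcome. Holding it fixed would remove that part of the effect; the total effect is the pooled difference.
Pooled: Variant D 27.4% vs Variant T 15.6%; Variant D is higher overall.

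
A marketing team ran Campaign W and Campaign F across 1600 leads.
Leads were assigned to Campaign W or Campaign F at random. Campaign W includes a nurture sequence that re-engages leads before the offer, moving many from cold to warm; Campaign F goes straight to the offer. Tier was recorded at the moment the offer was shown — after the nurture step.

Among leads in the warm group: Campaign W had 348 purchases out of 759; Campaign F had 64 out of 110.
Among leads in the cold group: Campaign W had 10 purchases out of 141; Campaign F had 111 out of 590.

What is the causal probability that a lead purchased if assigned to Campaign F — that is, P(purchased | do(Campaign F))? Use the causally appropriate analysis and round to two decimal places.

Within every engagement tier level Campaign F has the higher rate, yet pooled Campaign W does — Simpson's reversal.
Engagement tier lies on the pathway campaign → engagement tier → outcome, so adjusting for it blocks the indirect effect. For the total causal effect of campaign, use the unadjusted pooled rates.
So P(outcome | do(Campaign F)) is just the pooled rate for Campaign F: 175/700 = 0.250.

0.25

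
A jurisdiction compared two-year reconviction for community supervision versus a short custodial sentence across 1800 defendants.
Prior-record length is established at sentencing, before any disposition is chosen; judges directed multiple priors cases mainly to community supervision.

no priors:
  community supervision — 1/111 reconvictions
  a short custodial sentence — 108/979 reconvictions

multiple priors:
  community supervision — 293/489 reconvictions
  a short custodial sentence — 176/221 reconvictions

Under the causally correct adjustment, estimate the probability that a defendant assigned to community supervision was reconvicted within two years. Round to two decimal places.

Prior-record length satisfies the back-door criterion: it is not a descendant of the disposition, and it blocks the spurious path from disposition to outcome. Adjusting for it (i.e., using the within-prior-record length rates) gives the causal effect.
Standardising community supervision to the population prior-record length mix: 0.606·1/111 + 0.394·293/489 = 0.242.

0.24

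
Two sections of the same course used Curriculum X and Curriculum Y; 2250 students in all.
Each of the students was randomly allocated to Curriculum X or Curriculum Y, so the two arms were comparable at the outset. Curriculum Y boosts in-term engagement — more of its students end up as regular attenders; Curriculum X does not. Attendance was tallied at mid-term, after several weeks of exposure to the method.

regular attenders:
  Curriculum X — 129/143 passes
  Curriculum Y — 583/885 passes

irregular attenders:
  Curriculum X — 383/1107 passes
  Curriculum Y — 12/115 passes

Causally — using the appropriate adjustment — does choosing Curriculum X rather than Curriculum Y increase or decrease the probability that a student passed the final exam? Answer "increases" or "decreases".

decreases

Curriculum X is higher inside every mid-term attendance stratum but Curriculum Y is higher in aggregate. Whether to stratify depends on how mid-term attendance relates to the teaching method.
Mid-term attendance is recorded after the teaching method and is itself shifted by it — it sits on the causal path from teaching method to outcome. Conditioning on a mediator would strip out part of the effect we want; the pooled comparison gives the total causal effect.
Pooled: Curriculum X 41.0% vs Curriculum Y 59.5%; Curriculum Y is higher overall.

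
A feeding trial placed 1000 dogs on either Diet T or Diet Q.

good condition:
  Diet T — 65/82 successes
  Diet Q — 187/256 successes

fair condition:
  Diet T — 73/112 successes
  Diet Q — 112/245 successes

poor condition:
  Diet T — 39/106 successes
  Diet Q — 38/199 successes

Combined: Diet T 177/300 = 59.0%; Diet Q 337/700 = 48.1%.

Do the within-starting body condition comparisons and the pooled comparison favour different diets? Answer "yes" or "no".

no

Within each starting body condition level (good condition 79.3% vs 73.0%; fair condition 65.2% vs 45.7%; poor condition 36.8% vs 19.1%), Diet T has the higher rate every time. Pooled: 59.0% vs 48.1% — Diet T has the higher rate overall. They agree.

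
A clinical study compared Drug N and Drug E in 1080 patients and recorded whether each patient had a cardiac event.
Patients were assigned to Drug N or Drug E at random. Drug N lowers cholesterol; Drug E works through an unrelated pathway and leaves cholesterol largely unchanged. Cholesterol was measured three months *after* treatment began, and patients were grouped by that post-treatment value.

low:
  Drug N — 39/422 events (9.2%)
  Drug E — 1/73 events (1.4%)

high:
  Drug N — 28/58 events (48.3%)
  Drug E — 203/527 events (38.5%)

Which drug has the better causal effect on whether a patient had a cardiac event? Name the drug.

The stratified and pooled comparisons disagree (Drug E wins within each cholesterol; Drug N wins overall), so the answer turns on the causal role of cholesterol.
Cholesterol is recorded after the drug and is itself shifted by it — it sits on the causal path from drug to outcome. Conditioning on a mediator would strip out part of the effect we want; the pooled comparison gives the total causal effect.
Pooled: Drug N 14.0% vs Drug E 34.0%; Drug N is lower overall.

Drug N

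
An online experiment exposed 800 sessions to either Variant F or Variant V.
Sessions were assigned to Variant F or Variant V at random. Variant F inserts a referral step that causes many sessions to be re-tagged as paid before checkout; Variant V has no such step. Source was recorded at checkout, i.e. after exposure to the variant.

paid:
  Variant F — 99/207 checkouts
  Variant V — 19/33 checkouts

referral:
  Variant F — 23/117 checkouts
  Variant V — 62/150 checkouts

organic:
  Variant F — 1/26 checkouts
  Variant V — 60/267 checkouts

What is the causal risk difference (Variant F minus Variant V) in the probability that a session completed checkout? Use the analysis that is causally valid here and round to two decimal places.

Traffic source lies on the pathway variant → traffic source → outcome, so adjusting for it blocks the indirect effect. For the total causal effect of variant, use the unadjusted pooled rates.
The causal difference is the pooled difference: 0.351 − 0.313 = +0.038.

+0.04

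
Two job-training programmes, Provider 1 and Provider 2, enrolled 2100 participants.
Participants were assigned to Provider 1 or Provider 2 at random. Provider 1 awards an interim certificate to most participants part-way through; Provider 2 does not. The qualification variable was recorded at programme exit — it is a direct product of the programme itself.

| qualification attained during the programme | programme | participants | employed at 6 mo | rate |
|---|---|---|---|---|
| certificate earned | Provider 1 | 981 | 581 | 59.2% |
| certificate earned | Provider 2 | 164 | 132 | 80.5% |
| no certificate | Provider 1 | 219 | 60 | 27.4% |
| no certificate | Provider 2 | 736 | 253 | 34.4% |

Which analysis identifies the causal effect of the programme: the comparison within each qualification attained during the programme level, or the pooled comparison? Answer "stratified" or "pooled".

pooled

Provider 2 is higher inside every qualification attained during the programme stratum but Provider 1 is higher in aggregate. Whether to stratify depends on how qualification attained during the programme relates to the programme.
Qualification attained during the programme is downstream of the programme. One should not condition on a consequence of treatment, so the overall rates are the right comparison.
Pooled: Provider 1 53.4% vs Provider 2 42.8%; Provider 1 is higher overall.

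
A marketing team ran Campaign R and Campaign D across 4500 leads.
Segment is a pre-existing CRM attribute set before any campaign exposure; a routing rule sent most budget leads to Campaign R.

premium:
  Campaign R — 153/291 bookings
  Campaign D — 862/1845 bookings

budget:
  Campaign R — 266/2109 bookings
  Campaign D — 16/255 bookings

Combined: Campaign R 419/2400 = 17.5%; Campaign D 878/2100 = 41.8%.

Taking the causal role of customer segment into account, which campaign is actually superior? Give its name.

Campaign R

Customer segment satisfies the back-door criterion: it is not a descendant of the campaign, and it blocks the spurious path from campaign to outcome. Adjusting for it (i.e., using the within-customer segment rates) gives the causal effect.
Within each level — premium: 52.6% vs 46.7%; budget: 12.6% vs 6.3% — Campaign R is higher every time.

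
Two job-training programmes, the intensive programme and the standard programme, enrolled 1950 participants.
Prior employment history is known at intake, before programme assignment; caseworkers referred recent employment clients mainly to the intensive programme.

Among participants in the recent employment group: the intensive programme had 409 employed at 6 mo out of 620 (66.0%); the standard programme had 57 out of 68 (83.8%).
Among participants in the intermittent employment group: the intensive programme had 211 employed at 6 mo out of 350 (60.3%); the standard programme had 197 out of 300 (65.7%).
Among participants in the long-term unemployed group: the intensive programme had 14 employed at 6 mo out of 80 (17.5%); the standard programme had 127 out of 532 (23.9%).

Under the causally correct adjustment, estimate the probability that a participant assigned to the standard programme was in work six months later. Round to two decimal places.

0.59

Prior employment history is set before the programme has any effect — it is not caused by the programme — and it independently drives the outcome. That makes it a confounder, so the causal comparison is within prior employment history levels.
Standardising the standard programme to the population prior employment history mix: 0.353·57/68 + 0.333·197/300 + 0.314·127/532 = 0.590.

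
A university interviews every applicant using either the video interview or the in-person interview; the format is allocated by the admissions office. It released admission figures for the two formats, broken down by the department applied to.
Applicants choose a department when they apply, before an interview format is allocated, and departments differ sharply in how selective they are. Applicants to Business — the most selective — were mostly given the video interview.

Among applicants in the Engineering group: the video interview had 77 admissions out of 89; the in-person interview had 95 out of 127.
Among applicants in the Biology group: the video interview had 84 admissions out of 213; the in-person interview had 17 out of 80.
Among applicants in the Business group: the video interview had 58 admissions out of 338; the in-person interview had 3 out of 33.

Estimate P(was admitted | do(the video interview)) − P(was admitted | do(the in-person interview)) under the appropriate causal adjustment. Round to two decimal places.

Here department is a common cause — it drives both which interview format a case falls under and the outcome. The crude comparison mixes populations; the stratum-specific rates are the causally relevant ones.
Adjusting over the population distribution of department: 0.245·(0.865−0.748) + 0.333·(0.394−0.212) + 0.422·(0.172−0.091) = +0.123.

+0.12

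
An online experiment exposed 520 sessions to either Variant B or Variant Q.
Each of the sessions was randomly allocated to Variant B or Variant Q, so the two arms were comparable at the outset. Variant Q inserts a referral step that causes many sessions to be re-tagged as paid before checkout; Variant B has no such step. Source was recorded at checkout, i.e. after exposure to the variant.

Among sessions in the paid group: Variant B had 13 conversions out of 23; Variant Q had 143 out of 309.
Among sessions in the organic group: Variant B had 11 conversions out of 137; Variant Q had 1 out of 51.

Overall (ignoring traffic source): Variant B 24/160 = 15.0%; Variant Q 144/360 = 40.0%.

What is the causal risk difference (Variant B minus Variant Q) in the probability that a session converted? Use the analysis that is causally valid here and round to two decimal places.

The traffic source-specific comparison favours Variant B throughout, but the pooled figures favour Variant Q. The question is whether to condition on traffic source.
Because the variant influences traffic source, traffic source is a post-treatment mediator, not a confounder. Stratifying on it would bias the estimate; the causal effect is the crude pooled difference.
The causal difference is the pooled difference: 0.150 − 0.400 = -0.250.

-0.25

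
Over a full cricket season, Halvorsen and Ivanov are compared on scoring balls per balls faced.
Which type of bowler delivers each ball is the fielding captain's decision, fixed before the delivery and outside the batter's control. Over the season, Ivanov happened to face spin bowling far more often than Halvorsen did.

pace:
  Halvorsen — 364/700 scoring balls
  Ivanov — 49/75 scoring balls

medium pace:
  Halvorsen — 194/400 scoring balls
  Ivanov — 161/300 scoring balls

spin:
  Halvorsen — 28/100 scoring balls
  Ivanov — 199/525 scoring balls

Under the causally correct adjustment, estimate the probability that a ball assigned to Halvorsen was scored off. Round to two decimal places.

0.44

The stratified and pooled comparisons disagree (Ivanov wins within each bowling type; Halvorsen wins overall), so the answer turns on the causal role of bowling type.
Bowling type is set before the player has any effect — it is not caused by the player — and it independently drives the outcome. That makes it a confounder, so the causal comparison is within bowling type levels.
Standardising Halvorsen to the population bowling type mix: 0.369·364/700 + 0.333·194/400 + 0.298·28/100 = 0.437.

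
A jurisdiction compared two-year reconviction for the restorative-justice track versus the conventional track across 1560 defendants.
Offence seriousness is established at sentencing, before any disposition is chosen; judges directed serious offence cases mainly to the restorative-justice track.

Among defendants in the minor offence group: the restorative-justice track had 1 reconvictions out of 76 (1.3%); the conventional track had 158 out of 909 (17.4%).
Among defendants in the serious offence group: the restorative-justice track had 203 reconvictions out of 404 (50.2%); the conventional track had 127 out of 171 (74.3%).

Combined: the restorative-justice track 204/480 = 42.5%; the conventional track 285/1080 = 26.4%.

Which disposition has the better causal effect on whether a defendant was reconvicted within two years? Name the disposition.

The offence seriousness-specific comparison favours the restorative-justice track throughout, but the pooled figures favour the conventional track. The question is whether to condition on offence seriousness.
Nothing the disposition does changes offence seriousness; the imbalance is an allocation artefact. With offence seriousness also predicting the outcome, the pooled figure is confounded, and the within-stratum comparison is the causal one.
Within each level — minor offence: 1.3% vs 17.4%; serious offence: 50.2% vs 74.3% — the restorative-justice track is lower every time.

the restorative-justice track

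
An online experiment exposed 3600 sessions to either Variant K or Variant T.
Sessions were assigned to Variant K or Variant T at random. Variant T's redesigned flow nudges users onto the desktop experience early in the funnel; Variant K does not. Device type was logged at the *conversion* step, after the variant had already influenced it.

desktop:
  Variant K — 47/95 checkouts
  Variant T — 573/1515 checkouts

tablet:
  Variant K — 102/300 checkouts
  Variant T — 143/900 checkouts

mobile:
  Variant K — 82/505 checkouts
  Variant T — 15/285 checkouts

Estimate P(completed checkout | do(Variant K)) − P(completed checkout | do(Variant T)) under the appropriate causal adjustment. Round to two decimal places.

-0.01

Device type is downstream of the variant. One should not condition on a consequence of treatment, so the overall rates are the right comparison.
The causal difference is the pooled difference: 0.257 − 0.271 = -0.014.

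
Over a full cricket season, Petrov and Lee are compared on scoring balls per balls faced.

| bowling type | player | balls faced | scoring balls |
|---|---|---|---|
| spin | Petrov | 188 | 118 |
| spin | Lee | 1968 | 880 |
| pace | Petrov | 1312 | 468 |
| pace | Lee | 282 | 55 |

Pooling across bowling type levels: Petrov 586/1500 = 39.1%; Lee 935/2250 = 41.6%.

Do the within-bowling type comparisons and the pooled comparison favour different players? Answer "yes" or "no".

Within each bowling type level (spin 62.8% vs 44.7%; pace 35.7% vs 19.5%), Petrov has the higher rate every time. Pooled: 39.1% vs 41.6% — Lee has the higher rate overall. The two comparisons disagree.

yes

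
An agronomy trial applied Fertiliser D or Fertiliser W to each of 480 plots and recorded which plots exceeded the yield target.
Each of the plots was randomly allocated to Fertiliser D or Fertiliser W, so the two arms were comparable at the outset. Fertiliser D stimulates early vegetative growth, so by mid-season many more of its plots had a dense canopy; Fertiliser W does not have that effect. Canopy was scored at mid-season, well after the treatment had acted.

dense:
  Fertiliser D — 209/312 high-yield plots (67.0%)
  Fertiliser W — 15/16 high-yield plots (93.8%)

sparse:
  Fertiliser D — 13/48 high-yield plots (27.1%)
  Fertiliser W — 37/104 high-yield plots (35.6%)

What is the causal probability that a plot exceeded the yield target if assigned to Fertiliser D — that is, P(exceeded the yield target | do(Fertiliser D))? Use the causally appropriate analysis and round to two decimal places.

0.62

Fertiliser W is higher inside every mid-season canopy stratum but Fertiliser D is higher in aggregate. Whether to stratify depends on how mid-season canopy relates to the fertiliser.
The distribution of mid-season canopy is itself part of what the fertiliser does — it is an intermediate outcome. Holding it fixed would remove that part of the effect; the total effect is the pooled difference.
So P(outcome | do(Fertiliser D)) is just the pooled rate for Fertiliser D: 222/360 = 0.617.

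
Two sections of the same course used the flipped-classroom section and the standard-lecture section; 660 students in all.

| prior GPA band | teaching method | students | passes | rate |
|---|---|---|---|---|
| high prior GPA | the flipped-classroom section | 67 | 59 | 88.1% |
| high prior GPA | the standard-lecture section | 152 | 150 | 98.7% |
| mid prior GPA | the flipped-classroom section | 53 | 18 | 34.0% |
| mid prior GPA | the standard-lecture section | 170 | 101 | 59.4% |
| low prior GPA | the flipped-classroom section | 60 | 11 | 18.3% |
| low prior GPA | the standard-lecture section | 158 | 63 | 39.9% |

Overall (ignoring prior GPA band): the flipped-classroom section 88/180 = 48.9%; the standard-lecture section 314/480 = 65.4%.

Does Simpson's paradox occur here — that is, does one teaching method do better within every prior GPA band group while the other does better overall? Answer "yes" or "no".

no

Within each prior GPA band level (high prior GPA 88.1% vs 98.7%; mid prior GPA 34.0% vs 59.4%; low prior GPA 18.3% vs 39.9%), the standard-lecture section has the higher rate every time. Pooled: 48.9% vs 65.4% — the standard-lecture section has the higher rate overall. They agree.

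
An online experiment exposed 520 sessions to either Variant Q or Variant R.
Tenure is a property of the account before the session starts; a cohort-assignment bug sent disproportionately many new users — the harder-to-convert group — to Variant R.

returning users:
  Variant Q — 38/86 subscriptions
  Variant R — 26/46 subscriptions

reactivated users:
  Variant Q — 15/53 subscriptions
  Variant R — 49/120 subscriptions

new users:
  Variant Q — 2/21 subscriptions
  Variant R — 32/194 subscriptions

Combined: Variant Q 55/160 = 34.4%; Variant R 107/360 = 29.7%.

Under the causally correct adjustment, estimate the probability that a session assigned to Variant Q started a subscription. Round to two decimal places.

0.25

The user tenure-specific comparison favours Variant R throughout, but the pooled figures favour Variant Q. The question is whether to condition on user tenure.
User tenure is set before the variant has any effect — it is not caused by the variant — and it independently drives the outcome. That makes it a confounder, so the causal comparison is within user tenure levels.
Standardising Variant Q to the population user tenure mix: 0.254·38/86 + 0.333·15/53 + 0.413·2/21 = 0.246.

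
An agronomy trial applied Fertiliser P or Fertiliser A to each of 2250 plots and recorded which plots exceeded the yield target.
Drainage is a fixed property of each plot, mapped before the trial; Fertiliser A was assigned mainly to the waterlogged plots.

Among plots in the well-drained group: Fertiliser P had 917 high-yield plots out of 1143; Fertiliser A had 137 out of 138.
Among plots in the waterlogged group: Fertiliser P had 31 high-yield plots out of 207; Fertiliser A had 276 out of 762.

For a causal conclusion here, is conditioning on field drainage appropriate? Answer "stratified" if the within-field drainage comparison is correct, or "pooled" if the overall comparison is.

stratified

Since field drainage is a pre-existing factor (not a product of the fertiliser) and it affects the outcome on its own, it is a confounder. The stratified rates, not the pooled rate, identify the causal effect.
Within each level — well-drained: 80.2% vs 99.3%; waterlogged: 15.0% vs 36.2% — Fertiliser A is higher every time.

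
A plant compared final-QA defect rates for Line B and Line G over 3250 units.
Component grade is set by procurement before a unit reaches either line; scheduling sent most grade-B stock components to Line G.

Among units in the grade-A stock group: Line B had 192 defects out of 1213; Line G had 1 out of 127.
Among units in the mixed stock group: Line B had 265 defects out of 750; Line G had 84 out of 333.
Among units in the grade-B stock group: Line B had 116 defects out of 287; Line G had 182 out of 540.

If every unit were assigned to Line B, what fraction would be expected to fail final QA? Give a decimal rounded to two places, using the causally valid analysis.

0.29

Since component grade is a pre-existing factor (not a product of the line) and it affects the outcome on its own, it is a confounder. The stratified rates, not the pooled rate, identify the causal effect.
Standardising Line B to the population component grade mix: 0.412·192/1213 + 0.333·265/750 + 0.254·116/287 = 0.286.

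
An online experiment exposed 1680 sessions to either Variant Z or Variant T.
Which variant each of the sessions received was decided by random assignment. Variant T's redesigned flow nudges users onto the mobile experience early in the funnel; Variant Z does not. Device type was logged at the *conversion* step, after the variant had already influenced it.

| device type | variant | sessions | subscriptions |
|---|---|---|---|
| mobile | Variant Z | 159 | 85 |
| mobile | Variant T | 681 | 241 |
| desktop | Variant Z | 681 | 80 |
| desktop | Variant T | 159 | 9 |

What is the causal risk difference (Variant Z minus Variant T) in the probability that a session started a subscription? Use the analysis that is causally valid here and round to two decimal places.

Device type lies on the pathway variant → device type → outcome, so adjusting for it blocks the indirect effect. For the total causal effect of variant, use the unadjusted pooled rates.
The causal difference is the pooled difference: 0.196 − 0.298 = -0.101.

-0.10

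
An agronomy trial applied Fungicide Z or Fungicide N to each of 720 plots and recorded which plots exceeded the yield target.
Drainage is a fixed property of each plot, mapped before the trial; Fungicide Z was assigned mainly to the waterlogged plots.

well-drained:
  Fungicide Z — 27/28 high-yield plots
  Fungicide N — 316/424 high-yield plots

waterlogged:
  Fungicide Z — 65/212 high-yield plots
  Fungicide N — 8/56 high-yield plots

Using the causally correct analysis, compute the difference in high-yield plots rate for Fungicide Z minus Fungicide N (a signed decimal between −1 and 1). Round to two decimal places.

+0.20

Since field drainage is a pre-existing factor (not a product of the fungicide) and it affects the outcome on its own, it is a confounder. The stratified rates, not the pooled rate, identify the causal effect.
Adjusting over the population distribution of field drainage: 0.628·(0.964−0.745) + 0.372·(0.307−0.143) = +0.198.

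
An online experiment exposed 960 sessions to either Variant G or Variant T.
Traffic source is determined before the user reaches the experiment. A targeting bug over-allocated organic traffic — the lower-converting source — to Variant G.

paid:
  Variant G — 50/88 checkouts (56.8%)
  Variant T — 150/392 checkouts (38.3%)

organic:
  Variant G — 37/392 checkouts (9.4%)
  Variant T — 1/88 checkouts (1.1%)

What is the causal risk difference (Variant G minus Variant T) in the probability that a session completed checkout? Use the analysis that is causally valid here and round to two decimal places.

The stratified and pooled comparisons disagree (Variant G wins within each traffic source; Variant T wins overall), so the answer turns on the causal role of traffic source.
The imbalance in traffic source arose from how sessions were allocated, not from anything the variant did; and traffic source independently affects the outcome. The pooled gap is confounded — condition on traffic source.
Adjusting over the population distribution of traffic source: 0.500·(0.568−0.383) + 0.500·(0.094−0.011) = +0.134.

+0.13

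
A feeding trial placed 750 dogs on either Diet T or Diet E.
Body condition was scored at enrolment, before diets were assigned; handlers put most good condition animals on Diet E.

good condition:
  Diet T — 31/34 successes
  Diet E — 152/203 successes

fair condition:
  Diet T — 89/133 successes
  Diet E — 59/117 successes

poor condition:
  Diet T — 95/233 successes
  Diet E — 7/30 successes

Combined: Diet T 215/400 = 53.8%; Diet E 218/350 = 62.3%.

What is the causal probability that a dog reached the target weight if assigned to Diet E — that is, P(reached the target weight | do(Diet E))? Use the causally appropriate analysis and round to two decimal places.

0.49

The imbalance in starting body condition arose from how dogs were allocated, not from anything the diet did; and starting body condition independently affects the outcome. The pooled gap is confounded — condition on starting body condition.
Standardising Diet E to the population starting body condition mix: 0.316·152/203 + 0.333·59/117 + 0.351·7/30 = 0.487.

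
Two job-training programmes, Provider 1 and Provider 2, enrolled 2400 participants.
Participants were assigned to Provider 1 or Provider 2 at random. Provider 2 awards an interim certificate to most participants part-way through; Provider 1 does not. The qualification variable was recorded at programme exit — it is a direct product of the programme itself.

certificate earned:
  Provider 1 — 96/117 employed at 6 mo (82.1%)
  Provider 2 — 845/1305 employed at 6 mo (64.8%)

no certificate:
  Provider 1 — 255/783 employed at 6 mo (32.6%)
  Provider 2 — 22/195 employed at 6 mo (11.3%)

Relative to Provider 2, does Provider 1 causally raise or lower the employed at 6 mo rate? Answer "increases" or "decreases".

decreases

The qualification attained during the programme-specific comparison favours Provider 1 throughout, but the pooled figures favour Provider 2. The question is whether to condition on qualification attained during the programme.
The distribution of qualification attained during the programme is itself part of what the programme does — it is an intermediate outcome. Holding it fixed would remove that part of the effect; the total effect is the pooled difference.
Pooled: Provider 1 39.0% vs Provider 2 57.8%; Provider 2 is higher overall.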